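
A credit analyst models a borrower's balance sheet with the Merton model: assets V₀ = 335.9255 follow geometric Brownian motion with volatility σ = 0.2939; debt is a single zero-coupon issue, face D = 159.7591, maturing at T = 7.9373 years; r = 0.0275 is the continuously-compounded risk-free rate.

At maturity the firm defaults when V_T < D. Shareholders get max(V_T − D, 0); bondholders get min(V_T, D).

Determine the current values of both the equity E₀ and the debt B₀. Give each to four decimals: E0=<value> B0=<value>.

d₁ = [ln(V₀/D) + (r + σ²/2)T] / (σ√T)
   = [ln(335.9255/159.7591) + (0.0275 + 0.5·0.2939²)·7.9373] / (0.2939·√7.9373)
   = [0.743222 + 0.561077] / 0.828011 = 1.575220
d₂ = d₁ − σ√T = 1.575220 − 0.828011 = 0.747209
N(d₁) = 0.942397,  N(d₂) = 0.772531,  e^(−rT) = 0.803904
E₀ = V₀·N(d₁) − D·e^(−rT)·N(d₂)
   = 335.9255·0.942397 − 159.7591·0.803904·0.772531 = 217.358311
B₀ = V₀ − E₀ = 335.9255 − 217.358311 = 118.567189

E0=217.3583 B0=118.5672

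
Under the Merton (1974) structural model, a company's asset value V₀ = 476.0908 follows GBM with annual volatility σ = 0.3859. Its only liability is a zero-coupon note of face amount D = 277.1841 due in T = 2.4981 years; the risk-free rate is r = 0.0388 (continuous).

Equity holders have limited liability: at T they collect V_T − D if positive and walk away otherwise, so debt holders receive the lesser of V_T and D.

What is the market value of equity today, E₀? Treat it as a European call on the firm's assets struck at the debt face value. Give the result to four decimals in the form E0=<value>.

d₁ = [ln(V₀/D) + (r + σ²/2)T] / (σ√T)
   = [ln(476.0908/277.1841) + (0.0388 + 0.5·0.3859²)·2.4981] / (0.3859·√2.4981)
   = [0.540927 + 0.282933] / 0.609930 = 1.350746
d₂ = d₁ − σ√T = 1.350746 − 0.609930 = 0.740817
N(d₁) = 0.911612,  N(d₂) = 0.770598,  e^(−rT) = 0.907623
E₀ = V₀·N(d₁) − D·e^(−rT)·N(d₂)
   = 476.0908·0.911612 − 277.1841·0.907623·0.770598 = 240.143991

E0=240.1440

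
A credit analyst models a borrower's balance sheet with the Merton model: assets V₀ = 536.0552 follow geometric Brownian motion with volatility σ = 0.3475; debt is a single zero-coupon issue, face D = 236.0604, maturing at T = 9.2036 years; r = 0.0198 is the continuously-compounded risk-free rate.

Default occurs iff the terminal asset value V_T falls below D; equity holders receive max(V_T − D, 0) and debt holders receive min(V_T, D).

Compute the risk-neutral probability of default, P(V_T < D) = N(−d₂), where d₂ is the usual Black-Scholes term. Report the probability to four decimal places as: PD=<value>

d₁ = [ln(V₀/D) + (r + σ²/2)T] / (σ√T)
   = [ln(536.0552/236.0604) + (0.0198 + 0.5·0.3475²)·9.2036] / (0.3475·√9.2036)
   = [0.820149 + 0.737927] / 1.054226 = 1.477935
d₂ = d₁ − σ√T = 1.477935 − 1.054226 = 0.423709
risk-neutral PD = N(−d₂) = N(-0.423709) = 0.335889

PD=0.3359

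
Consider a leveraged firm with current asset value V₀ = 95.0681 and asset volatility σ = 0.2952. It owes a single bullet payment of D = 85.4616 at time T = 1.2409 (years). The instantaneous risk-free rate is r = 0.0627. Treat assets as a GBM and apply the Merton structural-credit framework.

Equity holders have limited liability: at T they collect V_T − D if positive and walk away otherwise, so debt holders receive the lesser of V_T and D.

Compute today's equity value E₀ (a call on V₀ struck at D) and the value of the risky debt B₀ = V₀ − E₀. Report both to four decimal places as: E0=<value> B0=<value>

E0=21.0920 B0=73.9761

d₁ = [ln(V₀/D) + (r + σ²/2)T] / (σ√T)
   = [ln(95.0681/85.4616) + (0.0627 + 0.5·0.2952²)·1.2409] / (0.2952·√1.2409)
   = [0.106526 + 0.131872] / 0.328840 = 0.724968
d₂ = d₁ − σ√T = 0.724968 − 0.328840 = 0.396128
N(d₁) = 0.765764,  N(d₂) = 0.653995,  e^(−rT) = 0.925145
E₀ = V₀·N(d₁) − D·e^(−rT)·N(d₂)
   = 95.0681·0.765764 − 85.4616·0.925145·0.653995 = 21.092048
B₀ = V₀ − E₀ = 95.0681 − 21.092048 = 73.976052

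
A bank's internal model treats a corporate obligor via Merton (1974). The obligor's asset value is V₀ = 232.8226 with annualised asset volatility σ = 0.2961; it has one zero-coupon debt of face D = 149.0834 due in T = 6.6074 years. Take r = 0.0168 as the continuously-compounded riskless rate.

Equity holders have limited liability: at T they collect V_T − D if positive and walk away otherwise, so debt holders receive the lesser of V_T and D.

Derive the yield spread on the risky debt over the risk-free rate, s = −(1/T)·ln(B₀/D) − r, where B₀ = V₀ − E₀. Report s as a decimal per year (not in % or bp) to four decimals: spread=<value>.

d₁ = [ln(V₀/D) + (r + σ²/2)T] / (σ√T)
   = [ln(232.8226/149.0834) + (0.0168 + 0.5·0.2961²)·6.6074] / (0.2961·√6.6074)
   = [0.445771 + 0.400657] / 0.761121 = 1.112080
d₂ = d₁ − σ√T = 1.112080 − 0.761121 = 0.350959
N(d₁) = 0.866948,  N(d₂) = 0.637191,  e^(−rT) = 0.894935
E₀ = V₀·N(d₁) − D·e^(−rT)·N(d₂)
   = 232.8226·0.866948 − 149.0834·0.894935·0.637191 = 116.831208
B₀ = V₀ − E₀ = 232.8226 − 116.831208 = 115.991392
spread = −(1/T)·ln(B₀/D) − r = −(1/6.6074)·ln(115.991392/149.0834) − 0.0168 = 0.02118618

spread=0.0212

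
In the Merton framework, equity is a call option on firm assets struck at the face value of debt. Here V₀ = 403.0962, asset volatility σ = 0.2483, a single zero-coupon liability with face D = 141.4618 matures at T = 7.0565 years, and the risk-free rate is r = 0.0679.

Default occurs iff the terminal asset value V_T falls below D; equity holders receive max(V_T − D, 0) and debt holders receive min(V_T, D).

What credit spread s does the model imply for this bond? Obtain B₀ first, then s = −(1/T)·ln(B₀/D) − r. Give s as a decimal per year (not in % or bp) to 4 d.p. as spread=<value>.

spread=0.0007

d₁ = [ln(V₀/D) + (r + σ²/2)T] / (σ√T)
   = [ln(403.0962/141.4618) + (0.0679 + 0.5·0.2483²)·7.0565] / (0.2483·√7.0565)
   = [1.047146 + 0.696663] / 0.659586 = 2.643793
d₂ = d₁ − σ√T = 2.643793 − 0.659586 = 1.984207
N(d₁) = 0.995901,  N(d₂) = 0.976384,  e^(−rT) = 0.619318
E₀ = V₀·N(d₁) − D·e^(−rT)·N(d₂)
   = 403.0962·0.995901 − 141.4618·0.619318·0.976384 = 315.903036
B₀ = V₀ − E₀ = 403.0962 − 315.903036 = 87.193164
spread = −(1/T)·ln(B₀/D) − r = −(1/7.0565)·ln(87.193164/141.4618) − 0.0679 = 0.00067561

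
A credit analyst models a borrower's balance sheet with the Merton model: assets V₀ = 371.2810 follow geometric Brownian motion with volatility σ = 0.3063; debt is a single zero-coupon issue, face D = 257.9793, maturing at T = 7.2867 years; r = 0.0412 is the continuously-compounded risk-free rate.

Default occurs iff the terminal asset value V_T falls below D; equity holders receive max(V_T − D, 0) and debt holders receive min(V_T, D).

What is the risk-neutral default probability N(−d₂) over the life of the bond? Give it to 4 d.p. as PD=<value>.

d₁ = [ln(V₀/D) + (r + σ²/2)T] / (σ√T)
   = [ln(371.2810/257.9793) + (0.0412 + 0.5·0.3063²)·7.2867] / (0.3063·√7.2867)
   = [0.364080 + 0.642030] / 0.826823 = 1.216839
d₂ = d₁ − σ√T = 1.216839 − 0.826823 = 0.390016
risk-neutral PD = N(−d₂) = N(-0.390016) = 0.348262

PD=0.3483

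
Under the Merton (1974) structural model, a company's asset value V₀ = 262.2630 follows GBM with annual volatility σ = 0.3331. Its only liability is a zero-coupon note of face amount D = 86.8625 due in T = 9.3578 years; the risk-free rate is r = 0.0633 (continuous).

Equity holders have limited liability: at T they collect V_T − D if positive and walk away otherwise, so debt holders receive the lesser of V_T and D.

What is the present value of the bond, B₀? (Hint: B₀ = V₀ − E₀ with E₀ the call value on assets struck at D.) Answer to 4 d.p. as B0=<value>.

B0=45.9741

d₁ = [ln(V₀/D) + (r + σ²/2)T] / (σ√T)
   = [ln(262.2630/86.8625) + (0.0633 + 0.5·0.3331²)·9.3578] / (0.3331·√9.3578)
   = [1.105021 + 1.111499] / 1.018970 = 2.175255
d₂ = d₁ − σ√T = 2.175255 − 1.018970 = 1.156285
N(d₁) = 0.985195,  N(d₂) = 0.876218,  e^(−rT) = 0.553027
E₀ = V₀·N(d₁) − D·e^(−rT)·N(d₂)
   = 262.2630·0.985195 − 86.8625·0.553027·0.876218 = 216.288939
B₀ = V₀ − E₀ = 262.2630 − 216.288939 = 45.974061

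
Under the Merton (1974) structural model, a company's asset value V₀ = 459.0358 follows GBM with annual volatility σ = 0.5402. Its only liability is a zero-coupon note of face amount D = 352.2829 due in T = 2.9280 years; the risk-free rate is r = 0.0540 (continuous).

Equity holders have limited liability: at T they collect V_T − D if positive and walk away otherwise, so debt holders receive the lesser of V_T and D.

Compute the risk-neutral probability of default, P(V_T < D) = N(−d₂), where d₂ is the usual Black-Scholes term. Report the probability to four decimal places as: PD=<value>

PD=0.5019

d₁ = [ln(V₀/D) + (r + σ²/2)T] / (σ√T)
   = [ln(459.0358/352.2829) + (0.0540 + 0.5·0.5402²)·2.9280] / (0.5402·√2.9280)
   = [0.264694 + 0.585331] / 0.924358 = 0.919584
d₂ = d₁ − σ√T = 0.919584 − 0.924358 = -0.004774
risk-neutral PD = N(−d₂) = N(0.004774) = 0.501905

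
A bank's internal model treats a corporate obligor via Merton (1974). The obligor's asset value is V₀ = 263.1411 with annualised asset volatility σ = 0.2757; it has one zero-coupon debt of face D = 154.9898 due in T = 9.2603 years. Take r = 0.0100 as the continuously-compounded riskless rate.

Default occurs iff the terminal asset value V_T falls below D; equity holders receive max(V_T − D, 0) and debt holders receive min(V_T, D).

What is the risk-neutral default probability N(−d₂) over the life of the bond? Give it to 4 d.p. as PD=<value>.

PD=0.3738

d₁ = [ln(V₀/D) + (r + σ²/2)T] / (σ√T)
   = [ln(263.1411/154.9898) + (0.0100 + 0.5·0.2757²)·9.2603] / (0.2757·√9.2603)
   = [0.529331 + 0.444543] / 0.838976 = 1.160790
d₂ = d₁ − σ√T = 1.160790 − 0.838976 = 0.321814
risk-neutral PD = N(−d₂) = N(-0.321814) = 0.373797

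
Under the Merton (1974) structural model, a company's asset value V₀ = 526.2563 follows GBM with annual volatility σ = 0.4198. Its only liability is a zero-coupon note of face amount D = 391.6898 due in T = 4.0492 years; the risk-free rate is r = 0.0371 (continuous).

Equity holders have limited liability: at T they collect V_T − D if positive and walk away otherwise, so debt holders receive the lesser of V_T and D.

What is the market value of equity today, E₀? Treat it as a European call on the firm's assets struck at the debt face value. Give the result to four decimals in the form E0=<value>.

E0=253.5830

d₁ = [ln(V₀/D) + (r + σ²/2)T] / (σ√T)
   = [ln(526.2563/391.6898) + (0.0371 + 0.5·0.4198²)·4.0492] / (0.4198·√4.0492)
   = [0.295318 + 0.507025] / 0.844748 = 0.949802
d₂ = d₁ − σ√T = 0.949802 − 0.844748 = 0.105054
N(d₁) = 0.828893,  N(d₂) = 0.541833,  e^(−rT) = 0.860514
E₀ = V₀·N(d₁) − D·e^(−rT)·N(d₂)
   = 526.2563·0.828893 − 391.6898·0.860514·0.541833 = 253.582958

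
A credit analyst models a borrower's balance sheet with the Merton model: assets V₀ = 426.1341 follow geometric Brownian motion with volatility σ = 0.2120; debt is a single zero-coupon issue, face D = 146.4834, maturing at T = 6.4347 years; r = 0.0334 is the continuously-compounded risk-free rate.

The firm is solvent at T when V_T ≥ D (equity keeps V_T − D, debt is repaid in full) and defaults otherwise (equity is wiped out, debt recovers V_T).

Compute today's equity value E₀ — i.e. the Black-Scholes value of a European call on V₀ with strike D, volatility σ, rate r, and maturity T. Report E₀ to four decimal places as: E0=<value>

E0=308.3126

d₁ = [ln(V₀/D) + (r + σ²/2)T] / (σ√T)
   = [ln(426.1341/146.4834) + (0.0334 + 0.5·0.2120²)·6.4347] / (0.2120·√6.4347)
   = [1.067842 + 0.359520] / 0.537774 = 2.654202
d₂ = d₁ − σ√T = 2.654202 − 0.537774 = 2.116428
N(d₁) = 0.996025,  N(d₂) = 0.982846,  e^(−rT) = 0.806607
E₀ = V₀·N(d₁) − D·e^(−rT)·N(d₂)
   = 426.1341·0.996025 − 146.4834·0.806607·0.982846 = 308.312641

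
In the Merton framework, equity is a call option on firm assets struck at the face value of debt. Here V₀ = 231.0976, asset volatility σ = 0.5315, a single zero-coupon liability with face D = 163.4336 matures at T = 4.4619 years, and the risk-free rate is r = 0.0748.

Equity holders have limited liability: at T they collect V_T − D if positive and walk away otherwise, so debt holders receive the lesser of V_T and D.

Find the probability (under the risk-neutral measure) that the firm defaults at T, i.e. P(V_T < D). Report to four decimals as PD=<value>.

PD=0.4823

d₁ = [ln(V₀/D) + (r + σ²/2)T] / (σ√T)
   = [ln(231.0976/163.4336) + (0.0748 + 0.5·0.5315²)·4.4619] / (0.5315·√4.4619)
   = [0.346433 + 0.963976] / 1.122699 = 1.167196
d₂ = d₁ − σ√T = 1.167196 − 1.122699 = 0.044498
risk-neutral PD = N(−d₂) = N(-0.044498) = 0.482254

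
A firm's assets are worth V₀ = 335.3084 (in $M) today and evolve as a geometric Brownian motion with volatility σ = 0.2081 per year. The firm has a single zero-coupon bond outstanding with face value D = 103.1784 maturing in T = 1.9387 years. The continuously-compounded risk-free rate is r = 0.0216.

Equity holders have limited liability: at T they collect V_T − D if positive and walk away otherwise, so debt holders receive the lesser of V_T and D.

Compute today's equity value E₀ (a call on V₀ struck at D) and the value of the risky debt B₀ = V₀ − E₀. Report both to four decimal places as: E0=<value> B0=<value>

d₁ = [ln(V₀/D) + (r + σ²/2)T] / (σ√T)
   = [ln(335.3084/103.1784) + (0.0216 + 0.5·0.2081²)·1.9387] / (0.2081·√1.9387)
   = [1.178591 + 0.083854] / 0.289753 = 4.356976
d₂ = d₁ − σ√T = 4.356976 − 0.289753 = 4.067224
N(d₁) = 0.999993,  N(d₂) = 0.999976,  e^(−rT) = 0.958989
E₀ = V₀·N(d₁) − D·e^(−rT)·N(d₂)
   = 335.3084·0.999993 − 103.1784·0.958989·0.999976 = 236.361617
B₀ = V₀ − E₀ = 335.3084 − 236.361617 = 98.946783

E0=236.3616 B0=98.9468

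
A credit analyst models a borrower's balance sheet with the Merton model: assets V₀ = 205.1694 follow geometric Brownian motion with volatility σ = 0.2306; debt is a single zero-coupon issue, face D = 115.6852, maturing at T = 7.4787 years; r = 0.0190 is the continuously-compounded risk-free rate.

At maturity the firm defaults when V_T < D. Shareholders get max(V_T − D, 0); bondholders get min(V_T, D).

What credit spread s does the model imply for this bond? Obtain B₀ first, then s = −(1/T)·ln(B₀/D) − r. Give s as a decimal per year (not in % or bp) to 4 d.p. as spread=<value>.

spread=0.0077

d₁ = [ln(V₀/D) + (r + σ²/2)T] / (σ√T)
   = [ln(205.1694/115.6852) + (0.0190 + 0.5·0.2306²)·7.4787] / (0.2306·√7.4787)
   = [0.572963 + 0.340940] / 0.630627 = 1.449199
d₂ = d₁ − σ√T = 1.449199 − 0.630627 = 0.818572
N(d₁) = 0.926359,  N(d₂) = 0.793485,  e^(−rT) = 0.867539
E₀ = V₀·N(d₁) − D·e^(−rT)·N(d₂)
   = 205.1694·0.926359 − 115.6852·0.867539·0.793485 = 110.425298
B₀ = V₀ − E₀ = 205.1694 − 110.425298 = 94.744102
spread = −(1/T)·ln(B₀/D) − r = −(1/7.4787)·ln(94.744102/115.6852) − 0.0190 = 0.00770158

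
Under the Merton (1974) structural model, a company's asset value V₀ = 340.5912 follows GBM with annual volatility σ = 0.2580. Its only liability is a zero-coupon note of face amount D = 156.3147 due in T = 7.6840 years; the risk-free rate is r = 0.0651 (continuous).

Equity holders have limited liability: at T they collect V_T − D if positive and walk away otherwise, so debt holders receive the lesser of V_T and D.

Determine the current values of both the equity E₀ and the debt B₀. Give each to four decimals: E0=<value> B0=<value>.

d₁ = [ln(V₀/D) + (r + σ²/2)T] / (σ√T)
   = [ln(340.5912/156.3147) + (0.0651 + 0.5·0.2580²)·7.6840] / (0.2580·√7.6840)
   = [0.778812 + 0.755967] / 0.715177 = 2.146013
d₂ = d₁ − σ√T = 2.146013 − 0.715177 = 1.430837
N(d₁) = 0.984064,  N(d₂) = 0.923761,  e^(−rT) = 0.606392
E₀ = V₀·N(d₁) − D·e^(−rT)·N(d₂)
   = 340.5912·0.984064 − 156.3147·0.606392·0.923761 = 247.602045
B₀ = V₀ − E₀ = 340.5912 − 247.602045 = 92.989155

E0=247.6020 B0=92.9892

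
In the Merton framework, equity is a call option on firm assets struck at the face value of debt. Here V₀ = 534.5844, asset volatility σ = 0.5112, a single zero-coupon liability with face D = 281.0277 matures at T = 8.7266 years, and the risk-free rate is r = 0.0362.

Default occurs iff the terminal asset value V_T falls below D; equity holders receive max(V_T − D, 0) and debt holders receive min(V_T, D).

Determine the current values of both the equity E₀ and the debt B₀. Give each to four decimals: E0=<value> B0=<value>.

d₁ = [ln(V₀/D) + (r + σ²/2)T] / (σ√T)
   = [ln(534.5844/281.0277) + (0.0362 + 0.5·0.5112²)·8.7266] / (0.5112·√8.7266)
   = [0.643036 + 1.456144] / 1.510127 = 1.390069
d₂ = d₁ − σ√T = 1.390069 − 1.510127 = -0.120057
N(d₁) = 0.917746,  N(d₂) = 0.452219,  e^(−rT) = 0.729130
E₀ = V₀·N(d₁) − D·e^(−rT)·N(d₂)
   = 534.5844·0.917746 − 281.0277·0.729130·0.452219 = 397.950478
B₀ = V₀ − E₀ = 534.5844 − 397.950478 = 136.633922

E0=397.9505 B0=136.6339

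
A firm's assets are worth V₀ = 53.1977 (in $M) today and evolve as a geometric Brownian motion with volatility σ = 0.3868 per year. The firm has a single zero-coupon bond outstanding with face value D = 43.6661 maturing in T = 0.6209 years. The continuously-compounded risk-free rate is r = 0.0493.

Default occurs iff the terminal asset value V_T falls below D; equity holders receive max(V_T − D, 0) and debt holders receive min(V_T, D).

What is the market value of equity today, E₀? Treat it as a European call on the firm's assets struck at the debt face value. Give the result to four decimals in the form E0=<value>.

d₁ = [ln(V₀/D) + (r + σ²/2)T] / (σ√T)
   = [ln(53.1977/43.6661) + (0.0493 + 0.5·0.3868²)·0.6209] / (0.3868·√0.6209)
   = [0.197443 + 0.077058] / 0.304788 = 0.900631
d₂ = d₁ − σ√T = 0.900631 − 0.304788 = 0.595844
N(d₁) = 0.816108,  N(d₂) = 0.724360,  e^(−rT) = 0.969853
E₀ = V₀·N(d₁) − D·e^(−rT)·N(d₂)
   = 53.1977·0.816108 − 43.6661·0.969853·0.724360 = 12.738611

E0=12.7386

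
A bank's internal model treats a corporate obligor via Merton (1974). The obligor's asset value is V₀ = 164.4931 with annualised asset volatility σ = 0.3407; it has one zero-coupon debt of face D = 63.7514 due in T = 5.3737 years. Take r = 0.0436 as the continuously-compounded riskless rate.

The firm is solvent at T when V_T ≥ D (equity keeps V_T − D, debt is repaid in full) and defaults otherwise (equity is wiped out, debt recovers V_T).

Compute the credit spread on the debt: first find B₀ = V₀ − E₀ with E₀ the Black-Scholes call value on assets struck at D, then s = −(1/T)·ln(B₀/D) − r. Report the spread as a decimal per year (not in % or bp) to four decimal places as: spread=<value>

spread=0.0076

d₁ = [ln(V₀/D) + (r + σ²/2)T] / (σ√T)
   = [ln(164.4931/63.7514) + (0.0436 + 0.5·0.3407²)·5.3737] / (0.3407·√5.3737)
   = [0.947877 + 0.546173] / 0.789785 = 1.891719
d₂ = d₁ − σ√T = 1.891719 − 0.789785 = 1.101934
N(d₁) = 0.970736,  N(d₂) = 0.864755,  e^(−rT) = 0.791130
E₀ = V₀·N(d₁) − D·e^(−rT)·N(d₂)
   = 164.4931·0.970736 − 63.7514·0.791130·0.864755 = 116.064886
B₀ = V₀ − E₀ = 164.4931 − 116.064886 = 48.428214
spread = −(1/T)·ln(B₀/D) − r = −(1/5.3737)·ln(48.428214/63.7514) − 0.0436 = 0.00755815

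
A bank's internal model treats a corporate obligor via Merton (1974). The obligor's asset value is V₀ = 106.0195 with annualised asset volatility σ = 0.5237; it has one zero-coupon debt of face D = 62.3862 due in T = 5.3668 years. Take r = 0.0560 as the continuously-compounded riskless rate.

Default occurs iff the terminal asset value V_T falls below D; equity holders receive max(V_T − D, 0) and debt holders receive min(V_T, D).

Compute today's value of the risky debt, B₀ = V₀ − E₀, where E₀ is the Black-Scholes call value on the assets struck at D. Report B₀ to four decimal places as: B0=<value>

B0=34.9550

d₁ = [ln(V₀/D) + (r + σ²/2)T] / (σ√T)
   = [ln(106.0195/62.3862) + (0.0560 + 0.5·0.5237²)·5.3668] / (0.5237·√5.3668)
   = [0.530279 + 1.036495] / 1.213222 = 1.291415
d₂ = d₁ − σ√T = 1.291415 − 1.213222 = 0.078193
N(d₁) = 0.901720,  N(d₂) = 0.531163,  e^(−rT) = 0.740418
E₀ = V₀·N(d₁) − D·e^(−rT)·N(d₂)
   = 106.0195·0.901720 − 62.3862·0.740418·0.531163 = 71.064526
B₀ = V₀ − E₀ = 106.0195 − 71.064526 = 34.954974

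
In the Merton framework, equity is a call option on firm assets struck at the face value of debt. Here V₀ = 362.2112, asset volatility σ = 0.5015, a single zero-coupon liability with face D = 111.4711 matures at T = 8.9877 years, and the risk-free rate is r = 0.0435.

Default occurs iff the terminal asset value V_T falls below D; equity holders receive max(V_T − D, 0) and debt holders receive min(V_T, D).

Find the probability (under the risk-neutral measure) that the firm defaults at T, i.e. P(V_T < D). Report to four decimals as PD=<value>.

PD=0.3851

d₁ = [ln(V₀/D) + (r + σ²/2)T] / (σ√T)
   = [ln(362.2112/111.4711) + (0.0435 + 0.5·0.5015²)·8.9877] / (0.5015·√8.9877)
   = [1.178462 + 1.521178] / 1.503472 = 1.795605
d₂ = d₁ − σ√T = 1.795605 − 1.503472 = 0.292133
risk-neutral PD = N(−d₂) = N(-0.292133) = 0.385092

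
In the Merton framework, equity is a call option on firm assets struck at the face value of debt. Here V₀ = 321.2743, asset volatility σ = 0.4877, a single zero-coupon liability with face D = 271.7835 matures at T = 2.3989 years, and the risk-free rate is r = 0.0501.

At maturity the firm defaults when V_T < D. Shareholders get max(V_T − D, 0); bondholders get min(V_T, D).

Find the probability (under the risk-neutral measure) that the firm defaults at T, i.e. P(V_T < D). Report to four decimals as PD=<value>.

d₁ = [ln(V₀/D) + (r + σ²/2)T] / (σ√T)
   = [ln(321.2743/271.7835) + (0.0501 + 0.5·0.4877²)·2.3989] / (0.4877·√2.3989)
   = [0.167289 + 0.405476] / 0.755368 = 0.758259
d₂ = d₁ − σ√T = 0.758259 − 0.755368 = 0.002891
risk-neutral PD = N(−d₂) = N(-0.002891) = 0.498847

PD=0.4988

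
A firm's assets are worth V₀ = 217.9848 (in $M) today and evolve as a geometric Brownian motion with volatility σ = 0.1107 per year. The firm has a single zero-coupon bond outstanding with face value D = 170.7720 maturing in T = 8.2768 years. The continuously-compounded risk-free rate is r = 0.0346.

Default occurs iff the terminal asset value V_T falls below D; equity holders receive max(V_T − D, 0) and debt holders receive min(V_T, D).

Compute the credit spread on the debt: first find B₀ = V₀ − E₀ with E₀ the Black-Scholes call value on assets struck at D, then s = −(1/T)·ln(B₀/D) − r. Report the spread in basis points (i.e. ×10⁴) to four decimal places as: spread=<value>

spread=9.9172

d₁ = [ln(V₀/D) + (r + σ²/2)T] / (σ√T)
   = [ln(217.9848/170.7720) + (0.0346 + 0.5·0.1107²)·8.2768] / (0.1107·√8.2768)
   = [0.244096 + 0.337091] / 0.318478 = 1.824892
d₂ = d₁ − σ√T = 1.824892 − 0.318478 = 1.506415
N(d₁) = 0.965991,  N(d₂) = 0.934020,  e^(−rT) = 0.750979
E₀ = V₀·N(d₁) − D·e^(−rT)·N(d₂)
   = 217.9848·0.965991 − 170.7720·0.750979·0.934020 = 90.786941
B₀ = V₀ − E₀ = 217.9848 − 90.786941 = 127.197859
spread = −(1/T)·ln(B₀/D) − r = −(1/8.2768)·ln(127.197859/170.7720) − 0.0346 = 0.00099172
in basis points: 0.00099172 × 10⁴ = 9.9172 bp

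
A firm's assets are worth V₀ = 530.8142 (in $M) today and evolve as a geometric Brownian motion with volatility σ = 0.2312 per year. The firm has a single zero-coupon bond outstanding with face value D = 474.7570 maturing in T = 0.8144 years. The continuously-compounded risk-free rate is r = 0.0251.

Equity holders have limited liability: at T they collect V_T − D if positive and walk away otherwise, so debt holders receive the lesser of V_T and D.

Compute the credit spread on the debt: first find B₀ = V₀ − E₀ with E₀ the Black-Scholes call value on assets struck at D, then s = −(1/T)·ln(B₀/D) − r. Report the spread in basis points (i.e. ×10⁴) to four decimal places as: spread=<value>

d₁ = [ln(V₀/D) + (r + σ²/2)T] / (σ√T)
   = [ln(530.8142/474.7570) + (0.0251 + 0.5·0.2312²)·0.8144] / (0.2312·√0.8144)
   = [0.111609 + 0.042208] / 0.208644 = 0.737219
d₂ = d₁ − σ√T = 0.737219 − 0.208644 = 0.528575
N(d₁) = 0.769505,  N(d₂) = 0.701450,  e^(−rT) = 0.979766
E₀ = V₀·N(d₁) − D·e^(−rT)·N(d₂)
   = 530.8142·0.769505 − 474.7570·0.979766·0.701450 = 82.184504
B₀ = V₀ − E₀ = 530.8142 − 82.184504 = 448.629696
spread = −(1/T)·ln(B₀/D) − r = −(1/0.8144)·ln(448.629696/474.7570) − 0.0251 = 0.04440550
in basis points: 0.04440550 × 10⁴ = 444.0550 bp

spread=444.0550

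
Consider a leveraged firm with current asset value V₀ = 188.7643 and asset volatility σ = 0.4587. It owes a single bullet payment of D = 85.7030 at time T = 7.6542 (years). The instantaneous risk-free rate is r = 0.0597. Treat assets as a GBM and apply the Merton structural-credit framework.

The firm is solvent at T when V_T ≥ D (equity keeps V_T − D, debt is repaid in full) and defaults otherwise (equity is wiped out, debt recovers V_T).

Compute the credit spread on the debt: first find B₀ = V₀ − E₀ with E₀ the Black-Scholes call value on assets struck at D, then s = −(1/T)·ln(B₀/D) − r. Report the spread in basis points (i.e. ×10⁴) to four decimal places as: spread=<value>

spread=258.9461

d₁ = [ln(V₀/D) + (r + σ²/2)T] / (σ√T)
   = [ln(188.7643/85.7030) + (0.0597 + 0.5·0.4587²)·7.6542] / (0.4587·√7.6542)
   = [0.789611 + 1.262199] / 1.269050 = 1.616809
d₂ = d₁ − σ√T = 1.616809 − 1.269050 = 0.347759
N(d₁) = 0.947040,  N(d₂) = 0.635989,  e^(−rT) = 0.633208
E₀ = V₀·N(d₁) − D·e^(−rT)·N(d₂)
   = 188.7643·0.947040 − 85.7030·0.633208·0.635989 = 144.253601
B₀ = V₀ − E₀ = 188.7643 − 144.253601 = 44.510699
spread = −(1/T)·ln(B₀/D) − r = −(1/7.6542)·ln(44.510699/85.7030) − 0.0597 = 0.02589461
in basis points: 0.02589461 × 10⁴ = 258.9461 bp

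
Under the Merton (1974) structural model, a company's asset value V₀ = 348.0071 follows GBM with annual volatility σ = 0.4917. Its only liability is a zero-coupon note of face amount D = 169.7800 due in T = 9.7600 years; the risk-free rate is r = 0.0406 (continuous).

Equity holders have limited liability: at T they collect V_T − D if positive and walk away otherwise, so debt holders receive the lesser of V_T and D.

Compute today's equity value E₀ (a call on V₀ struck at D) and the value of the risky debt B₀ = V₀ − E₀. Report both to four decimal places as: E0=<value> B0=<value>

E0=269.2881 B0=78.7190

d₁ = [ln(V₀/D) + (r + σ²/2)T] / (σ√T)
   = [ln(348.0071/169.7800) + (0.0406 + 0.5·0.4917²)·9.7600] / (0.4917·√9.7600)
   = [0.717719 + 1.576088] / 1.536120 = 1.493248
d₂ = d₁ − σ√T = 1.493248 − 1.536120 = -0.042872
N(d₁) = 0.932314,  N(d₂) = 0.482902,  e^(−rT) = 0.672834
E₀ = V₀·N(d₁) − D·e^(−rT)·N(d₂)
   = 348.0071·0.932314 − 169.7800·0.672834·0.482902 = 269.288118
B₀ = V₀ − E₀ = 348.0071 − 269.288118 = 78.718982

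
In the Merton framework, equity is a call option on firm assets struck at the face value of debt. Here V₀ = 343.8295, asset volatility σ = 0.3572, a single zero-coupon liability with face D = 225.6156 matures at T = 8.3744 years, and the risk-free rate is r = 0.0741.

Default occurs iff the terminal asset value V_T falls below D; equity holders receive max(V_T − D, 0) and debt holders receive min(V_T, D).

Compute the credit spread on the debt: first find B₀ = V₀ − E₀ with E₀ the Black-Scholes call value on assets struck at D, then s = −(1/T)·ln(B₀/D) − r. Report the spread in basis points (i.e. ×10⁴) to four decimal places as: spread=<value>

d₁ = [ln(V₀/D) + (r + σ²/2)T] / (σ√T)
   = [ln(343.8295/225.6156) + (0.0741 + 0.5·0.3572²)·8.3744] / (0.3572·√8.3744)
   = [0.421313 + 1.154796] / 1.033685 = 1.524747
d₂ = d₁ − σ√T = 1.524747 − 1.033685 = 0.491062
N(d₁) = 0.936339,  N(d₂) = 0.688309,  e^(−rT) = 0.537652
E₀ = V₀·N(d₁) − D·e^(−rT)·N(d₂)
   = 343.8295·0.936339 − 225.6156·0.537652·0.688309 = 238.447192
B₀ = V₀ − E₀ = 343.8295 − 238.447192 = 105.382308
spread = −(1/T)·ln(B₀/D) − r = −(1/8.3744)·ln(105.382308/225.6156) − 0.0741 = 0.01680059
in basis points: 0.01680059 × 10⁴ = 168.0059 bp

spread=168.0059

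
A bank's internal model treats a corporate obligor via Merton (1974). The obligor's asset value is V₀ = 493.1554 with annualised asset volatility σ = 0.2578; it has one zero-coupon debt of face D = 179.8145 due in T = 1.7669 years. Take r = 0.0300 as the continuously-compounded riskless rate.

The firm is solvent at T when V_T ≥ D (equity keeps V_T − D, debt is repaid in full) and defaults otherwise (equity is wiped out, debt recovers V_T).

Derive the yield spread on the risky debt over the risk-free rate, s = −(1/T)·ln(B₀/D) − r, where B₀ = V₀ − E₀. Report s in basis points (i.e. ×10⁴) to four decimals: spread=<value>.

d₁ = [ln(V₀/D) + (r + σ²/2)T] / (σ√T)
   = [ln(493.1554/179.8145) + (0.0300 + 0.5·0.2578²)·1.7669] / (0.2578·√1.7669)
   = [1.008899 + 0.111722] / 0.342680 = 3.270165
d₂ = d₁ − σ√T = 3.270165 − 0.342680 = 2.927485
N(d₁) = 0.999463,  N(d₂) = 0.998291,  e^(−rT) = 0.948373
E₀ = V₀·N(d₁) − D·e^(−rT)·N(d₂)
   = 493.1554·0.999463 − 179.8145·0.948373·0.998291 = 322.650449
B₀ = V₀ − E₀ = 493.1554 − 322.650449 = 170.504951
spread = −(1/T)·ln(B₀/D) − r = −(1/1.7669)·ln(170.504951/179.8145) − 0.0300 = 0.00008740
in basis points: 0.00008740 × 10⁴ = 0.8740 bp

spread=0.8740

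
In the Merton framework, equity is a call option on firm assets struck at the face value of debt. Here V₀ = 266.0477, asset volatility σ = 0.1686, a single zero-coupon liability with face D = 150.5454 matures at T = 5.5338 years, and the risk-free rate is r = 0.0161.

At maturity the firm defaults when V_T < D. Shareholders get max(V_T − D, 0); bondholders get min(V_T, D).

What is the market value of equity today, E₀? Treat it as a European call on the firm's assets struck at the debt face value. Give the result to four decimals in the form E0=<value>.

E0=129.8410

d₁ = [ln(V₀/D) + (r + σ²/2)T] / (σ√T)
   = [ln(266.0477/150.5454) + (0.0161 + 0.5·0.1686²)·5.5338] / (0.1686·√5.5338)
   = [0.569411 + 0.167746] / 0.396615 = 1.858620
d₂ = d₁ − σ√T = 1.858620 − 0.396615 = 1.462005
N(d₁) = 0.968459,  N(d₂) = 0.928130,  e^(−rT) = 0.914759
E₀ = V₀·N(d₁) − D·e^(−rT)·N(d₂)
   = 266.0477·0.968459 − 150.5454·0.914759·0.928130 = 129.841010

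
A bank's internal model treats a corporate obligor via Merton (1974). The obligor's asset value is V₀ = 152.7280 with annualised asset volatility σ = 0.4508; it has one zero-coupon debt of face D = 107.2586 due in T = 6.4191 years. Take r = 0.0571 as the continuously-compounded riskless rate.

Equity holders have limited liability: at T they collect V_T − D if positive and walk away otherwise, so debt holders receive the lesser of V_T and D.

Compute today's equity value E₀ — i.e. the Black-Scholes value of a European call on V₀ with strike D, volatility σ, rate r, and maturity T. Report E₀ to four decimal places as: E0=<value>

d₁ = [ln(V₀/D) + (r + σ²/2)T] / (σ√T)
   = [ln(152.7280/107.2586) + (0.0571 + 0.5·0.4508²)·6.4191] / (0.4508·√6.4191)
   = [0.353416 + 1.018777] / 1.142144 = 1.201418
d₂ = d₁ − σ√T = 1.201418 − 1.142144 = 0.059274
N(d₁) = 0.885206,  N(d₂) = 0.523633,  e^(−rT) = 0.693135
E₀ = V₀·N(d₁) − D·e^(−rT)·N(d₂)
   = 152.7280·0.885206 − 107.2586·0.693135·0.523633 = 96.266334

E0=96.2663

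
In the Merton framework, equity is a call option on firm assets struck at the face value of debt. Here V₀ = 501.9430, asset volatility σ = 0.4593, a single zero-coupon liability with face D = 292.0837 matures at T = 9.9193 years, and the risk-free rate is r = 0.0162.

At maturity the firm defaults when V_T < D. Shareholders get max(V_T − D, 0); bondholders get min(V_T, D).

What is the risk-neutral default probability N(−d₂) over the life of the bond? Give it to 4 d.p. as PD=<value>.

d₁ = [ln(V₀/D) + (r + σ²/2)T] / (σ√T)
   = [ln(501.9430/292.0837) + (0.0162 + 0.5·0.4593²)·9.9193] / (0.4593·√9.9193)
   = [0.541446 + 1.206963] / 1.446562 = 1.208665
d₂ = d₁ − σ√T = 1.208665 − 1.446562 = -0.237896
risk-neutral PD = N(−d₂) = N(0.237896) = 0.594019

PD=0.5940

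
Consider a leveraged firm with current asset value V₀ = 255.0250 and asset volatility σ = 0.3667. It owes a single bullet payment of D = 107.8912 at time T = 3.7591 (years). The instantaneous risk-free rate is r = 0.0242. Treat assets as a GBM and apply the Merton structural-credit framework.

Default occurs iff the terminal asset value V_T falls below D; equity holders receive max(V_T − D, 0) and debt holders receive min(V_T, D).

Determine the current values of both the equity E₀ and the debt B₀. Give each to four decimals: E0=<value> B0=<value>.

E0=161.0426 B0=93.9824

d₁ = [ln(V₀/D) + (r + σ²/2)T] / (σ√T)
   = [ln(255.0250/107.8912) + (0.0242 + 0.5·0.3667²)·3.7591] / (0.3667·√3.7591)
   = [0.860238 + 0.343711] / 0.710973 = 1.693384
d₂ = d₁ − σ√T = 1.693384 − 0.710973 = 0.982411
N(d₁) = 0.954809,  N(d₂) = 0.837051,  e^(−rT) = 0.913045
E₀ = V₀·N(d₁) − D·e^(−rT)·N(d₂)
   = 255.0250·0.954809 − 107.8912·0.913045·0.837051 = 161.042591
B₀ = V₀ − E₀ = 255.0250 − 161.042591 = 93.982409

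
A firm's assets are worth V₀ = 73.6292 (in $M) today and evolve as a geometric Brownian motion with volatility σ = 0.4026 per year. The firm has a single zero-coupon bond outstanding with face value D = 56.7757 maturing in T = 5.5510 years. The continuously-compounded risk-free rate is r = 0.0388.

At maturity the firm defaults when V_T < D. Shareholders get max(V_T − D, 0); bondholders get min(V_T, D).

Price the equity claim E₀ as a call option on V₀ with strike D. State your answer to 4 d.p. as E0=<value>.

E0=38.1263

d₁ = [ln(V₀/D) + (r + σ²/2)T] / (σ√T)
   = [ln(73.6292/56.7757) + (0.0388 + 0.5·0.4026²)·5.5510] / (0.4026·√5.5510)
   = [0.259933 + 0.665251] / 0.948548 = 0.975368
d₂ = d₁ − σ√T = 0.975368 − 0.948548 = 0.026820
N(d₁) = 0.835311,  N(d₂) = 0.510698,  e^(−rT) = 0.806236
E₀ = V₀·N(d₁) − D·e^(−rT)·N(d₂)
   = 73.6292·0.835311 − 56.7757·0.806236·0.510698 = 38.126274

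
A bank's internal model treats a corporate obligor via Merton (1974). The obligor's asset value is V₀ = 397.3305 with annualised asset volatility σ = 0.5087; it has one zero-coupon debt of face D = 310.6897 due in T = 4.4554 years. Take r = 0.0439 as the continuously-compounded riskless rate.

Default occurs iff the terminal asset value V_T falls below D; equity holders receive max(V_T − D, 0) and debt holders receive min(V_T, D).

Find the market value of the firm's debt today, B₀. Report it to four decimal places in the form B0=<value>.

B0=183.1312

d₁ = [ln(V₀/D) + (r + σ²/2)T] / (σ√T)
   = [ln(397.3305/310.6897) + (0.0439 + 0.5·0.5087²)·4.4554] / (0.5087·√4.4554)
   = [0.245974 + 0.772067] / 1.073755 = 0.948113
d₂ = d₁ − σ√T = 0.948113 − 1.073755 = -0.125642
N(d₁) = 0.828464,  N(d₂) = 0.450008,  e^(−rT) = 0.822348
E₀ = V₀·N(d₁) − D·e^(−rT)·N(d₂)
   = 397.3305·0.828464 − 310.6897·0.822348·0.450008 = 214.199322
B₀ = V₀ − E₀ = 397.3305 − 214.199322 = 183.131178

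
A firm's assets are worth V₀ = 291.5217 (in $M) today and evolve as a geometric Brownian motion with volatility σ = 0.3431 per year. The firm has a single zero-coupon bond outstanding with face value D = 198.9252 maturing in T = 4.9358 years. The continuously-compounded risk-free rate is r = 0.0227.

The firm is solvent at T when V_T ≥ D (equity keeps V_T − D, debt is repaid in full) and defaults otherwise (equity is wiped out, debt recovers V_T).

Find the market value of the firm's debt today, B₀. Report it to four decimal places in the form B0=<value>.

B0=151.8587

d₁ = [ln(V₀/D) + (r + σ²/2)T] / (σ√T)
   = [ln(291.5217/198.9252) + (0.0227 + 0.5·0.3431²)·4.9358] / (0.3431·√4.9358)
   = [0.382186 + 0.402558] / 0.762254 = 1.029504
d₂ = d₁ − σ√T = 1.029504 − 0.762254 = 0.267251
N(d₁) = 0.848379,  N(d₂) = 0.605362,  e^(−rT) = 0.894006
E₀ = V₀·N(d₁) − D·e^(−rT)·N(d₂)
   = 291.5217·0.848379 − 198.9252·0.894006·0.605362 = 139.663004
B₀ = V₀ − E₀ = 291.5217 − 139.663004 = 151.858696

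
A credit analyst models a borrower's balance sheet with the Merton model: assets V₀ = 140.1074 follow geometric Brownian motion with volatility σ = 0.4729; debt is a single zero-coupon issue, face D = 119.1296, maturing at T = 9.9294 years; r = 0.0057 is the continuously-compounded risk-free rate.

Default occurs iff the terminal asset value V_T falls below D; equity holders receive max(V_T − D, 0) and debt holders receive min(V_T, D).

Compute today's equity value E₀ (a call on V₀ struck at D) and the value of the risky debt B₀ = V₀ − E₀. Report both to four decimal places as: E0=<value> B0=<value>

d₁ = [ln(V₀/D) + (r + σ²/2)T] / (σ√T)
   = [ln(140.1074/119.1296) + (0.0057 + 0.5·0.4729²)·9.9294] / (0.4729·√9.9294)
   = [0.162197 + 1.166875] / 1.490153 = 0.891904
d₂ = d₁ − σ√T = 0.891904 − 1.490153 = -0.598249
N(d₁) = 0.813778,  N(d₂) = 0.274837,  e^(−rT) = 0.944974
E₀ = V₀·N(d₁) − D·e^(−rT)·N(d₂)
   = 140.1074·0.813778 − 119.1296·0.944974·0.274837 = 83.076686
B₀ = V₀ − E₀ = 140.1074 − 83.076686 = 57.030714

E0=83.0767 B0=57.0307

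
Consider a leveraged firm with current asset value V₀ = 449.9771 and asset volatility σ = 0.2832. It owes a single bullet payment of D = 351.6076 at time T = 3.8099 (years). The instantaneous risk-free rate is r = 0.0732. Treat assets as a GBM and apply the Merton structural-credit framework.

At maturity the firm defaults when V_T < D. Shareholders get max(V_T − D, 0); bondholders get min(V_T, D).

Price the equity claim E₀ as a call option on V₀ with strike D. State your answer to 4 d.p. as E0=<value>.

E0=201.0152

d₁ = [ln(V₀/D) + (r + σ²/2)T] / (σ√T)
   = [ln(449.9771/351.6076) + (0.0732 + 0.5·0.2832²)·3.8099] / (0.2832·√3.8099)
   = [0.246681 + 0.431666] / 0.552777 = 1.227162
d₂ = d₁ − σ√T = 1.227162 − 0.552777 = 0.674385
N(d₁) = 0.890119,  N(d₂) = 0.749967,  e^(−rT) = 0.756627
E₀ = V₀·N(d₁) − D·e^(−rT)·N(d₂)
   = 449.9771·0.890119 − 351.6076·0.756627·0.749967 = 201.015203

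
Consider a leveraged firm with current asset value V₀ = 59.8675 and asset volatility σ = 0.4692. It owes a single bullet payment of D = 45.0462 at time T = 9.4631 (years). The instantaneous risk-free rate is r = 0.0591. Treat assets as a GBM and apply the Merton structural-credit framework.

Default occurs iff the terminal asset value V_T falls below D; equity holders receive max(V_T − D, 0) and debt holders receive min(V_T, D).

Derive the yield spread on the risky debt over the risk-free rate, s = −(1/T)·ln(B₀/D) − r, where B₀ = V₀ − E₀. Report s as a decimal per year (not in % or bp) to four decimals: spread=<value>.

d₁ = [ln(V₀/D) + (r + σ²/2)T] / (σ√T)
   = [ln(59.8675/45.0462) + (0.0591 + 0.5·0.4692²)·9.4631] / (0.4692·√9.4631)
   = [0.284445 + 1.600914] / 1.443360 = 1.306229
d₂ = d₁ − σ√T = 1.306229 − 1.443360 = -0.137131
N(d₁) = 0.904263,  N(d₂) = 0.445463,  e^(−rT) = 0.571627
E₀ = V₀·N(d₁) − D·e^(−rT)·N(d₂)
   = 59.8675·0.904263 − 45.0462·0.571627·0.445463 = 42.665432
B₀ = V₀ − E₀ = 59.8675 − 42.665432 = 17.202068
spread = −(1/T)·ln(B₀/D) − r = −(1/9.4631)·ln(17.202068/45.0462) − 0.0591 = 0.04262766

spread=0.0426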